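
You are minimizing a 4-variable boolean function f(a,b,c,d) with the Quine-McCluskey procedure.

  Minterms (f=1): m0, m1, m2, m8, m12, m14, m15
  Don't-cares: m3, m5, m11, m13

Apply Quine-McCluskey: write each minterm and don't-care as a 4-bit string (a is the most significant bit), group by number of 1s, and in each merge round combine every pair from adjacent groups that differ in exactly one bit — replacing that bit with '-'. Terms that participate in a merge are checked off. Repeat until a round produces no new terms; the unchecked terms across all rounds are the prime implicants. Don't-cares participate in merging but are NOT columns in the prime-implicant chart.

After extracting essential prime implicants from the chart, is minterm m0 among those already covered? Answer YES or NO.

size-2^0 implicants → 0000(✓)  0001(✓)  0010(✓)  0011(✓)  0101(✓)  1000(✓)  1011(✓)  1100(✓)  1101(✓)  1110(✓)  1111(✓)
size-2^1 implicants → -000  -011  -101  0-01  00-0(✓)  00-1(✓)  000-(✓)  001-(✓)  1-00  1-11  11-0(✓)  11-1(✓)  110-(✓)  111-(✓)
size-2^2 implicants → 00--  11--
Unchecked terms (primes): -000, -011, -101, 0-01, 00--, 1-00, 1-11, 11--
Minterm coverage:
  m0 ⊆ -000,00--
  m1 ⊆ 0-01,00--
  m2 ⊆ 00-- [E]
  m8 ⊆ -000,1-00
  m12 ⊆ 1-00,11--
  m14 ⊆ 11-- [E]
  m15 ⊆ 1-11,11--
E = {00--, 11--}

YES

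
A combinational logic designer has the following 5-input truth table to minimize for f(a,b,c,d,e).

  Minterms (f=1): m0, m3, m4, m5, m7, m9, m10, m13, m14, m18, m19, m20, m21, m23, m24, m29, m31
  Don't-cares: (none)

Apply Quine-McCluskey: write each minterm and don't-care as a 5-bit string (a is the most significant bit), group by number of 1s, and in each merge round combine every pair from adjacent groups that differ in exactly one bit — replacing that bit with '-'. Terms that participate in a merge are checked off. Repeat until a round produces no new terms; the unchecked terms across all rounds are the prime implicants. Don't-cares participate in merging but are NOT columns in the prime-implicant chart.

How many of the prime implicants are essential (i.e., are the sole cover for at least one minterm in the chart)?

8

Round 0: 00000✓ 00011✓ 00100✓ 00101✓ 00111✓ 01001✓ 01010✓ 01101✓ 01110✓ 10010✓ 10011✓ 10100✓ 10101✓ 10111✓ 11000 11101✓ 11111✓
Round 1: -0011✓ -0100✓ -0101✓ -0111✓ -1101✓ 0-101✓ 00-00 00-11✓ 001-1✓ 0010-✓ 01-01 01-10 1-101✓ 1-111✓ 10-11✓ 1001- 101-1✓ 1010-✓ 111-1✓
Round 2: --101 -0-11 -01-1 -010- 1-1-1
PIs = {--101, -0-11, -01-1, -010-, 00-00, 01-01, 01-10, 1-1-1, 1001-, 11000}
Coverage chart:
  m0: 00-00 ←essential
  m3: -0-11 ←essential
  m4: -010-,00-00
  m5: --101,-01-1,-010-
  m7: -0-11,-01-1
  m9: 01-01 ←essential
  m10: 01-10 ←essential
  m13: --101,01-01
  m14: 01-10 ←essential
  m18: 1001- ←essential
  m19: -0-11,1001-
  m20: -010- ←essential
  m21: --101,-01-1,-010-,1-1-1
  m23: -0-11,-01-1,1-1-1
  m24: 11000 ←essential
  m29: --101,1-1-1
  m31: 1-1-1 ←essential
Essential: -0-11, -010-, 00-00, 01-01, 01-10, 1-1-1, 1001-, 11000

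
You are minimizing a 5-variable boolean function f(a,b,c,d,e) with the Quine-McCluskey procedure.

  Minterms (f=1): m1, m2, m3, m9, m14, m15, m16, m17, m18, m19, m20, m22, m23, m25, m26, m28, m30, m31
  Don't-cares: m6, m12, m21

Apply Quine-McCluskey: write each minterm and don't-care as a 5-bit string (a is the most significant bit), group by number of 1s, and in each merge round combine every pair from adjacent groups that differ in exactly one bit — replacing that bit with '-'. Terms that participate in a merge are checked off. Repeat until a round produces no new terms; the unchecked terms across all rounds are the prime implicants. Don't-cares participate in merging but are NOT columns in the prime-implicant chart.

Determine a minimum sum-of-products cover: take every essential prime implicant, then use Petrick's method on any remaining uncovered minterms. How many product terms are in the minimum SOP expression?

6

size-2^0 implicants → 00001(✓)  00010(✓)  00011(✓)  00110(✓)  01001(✓)  01100(✓)  01110(✓)  01111(✓)  10000(✓)  10001(✓)  10010(✓)  10011(✓)  10100(✓)  10101(✓)  10110(✓)  10111(✓)  11001(✓)  11010(✓)  11100(✓)  11110(✓)  11111(✓)
size-2^1 implicants → -0001(✓)  -0010(✓)  -0011(✓)  -0110(✓)  -1001(✓)  -1100(✓)  -1110(✓)  -1111(✓)  0-001(✓)  0-110(✓)  00-10(✓)  000-1(✓)  0001-(✓)  011-0(✓)  0111-(✓)  1-001(✓)  1-010(✓)  1-100(✓)  1-110(✓)  1-111(✓)  10-00(✓)  10-01(✓)  10-10(✓)  10-11(✓)  100-0(✓)  100-1(✓)  1000-(✓)  1001-(✓)  101-0(✓)  101-1(✓)  1010-(✓)  1011-(✓)  11-10(✓)  111-0(✓)  1111-(✓)
size-2^2 implicants → --001  --110  -0-10  -00-1  -001-  -11-0  -111-  1--10  1-1-0  1-11-  10--0(✓)  10--1(✓)  10-0-(✓)  10-1-(✓)  100--(✓)  101--(✓)
size-2^3 implicants → 10---
Unchecked terms (primes): --001, --110, -0-10, -00-1, -001-, -11-0, -111-, 1--10, 1-1-0, 1-11-, 10---
Minterm coverage:
  m1 ⊆ --001,-00-1
  m2 ⊆ -0-10,-001-
  m3 ⊆ -00-1,-001-
  m9 ⊆ --001 [E]
  m14 ⊆ --110,-11-0,-111-
  m15 ⊆ -111- [E]
  m16 ⊆ 10--- [E]
  m17 ⊆ --001,-00-1,10---
  m18 ⊆ -0-10,-001-,1--10,10---
  m19 ⊆ -00-1,-001-,10---
  m20 ⊆ 1-1-0,10---
  m22 ⊆ --110,-0-10,1--10,1-1-0,1-11-,10---
  m23 ⊆ 1-11-,10---
  m25 ⊆ --001 [E]
  m26 ⊆ 1--10 [E]
  m28 ⊆ -11-0,1-1-0
  m30 ⊆ --110,-11-0,-111-,1--10,1-1-0,1-11-
  m31 ⊆ -111-,1-11-
E = {--001, -111-, 1--10, 10---}
Petrick residual → -001-, -11-0
Cover = c'd'e + b'c'd + bce' + bcd + ade' + ab'  |cover|=6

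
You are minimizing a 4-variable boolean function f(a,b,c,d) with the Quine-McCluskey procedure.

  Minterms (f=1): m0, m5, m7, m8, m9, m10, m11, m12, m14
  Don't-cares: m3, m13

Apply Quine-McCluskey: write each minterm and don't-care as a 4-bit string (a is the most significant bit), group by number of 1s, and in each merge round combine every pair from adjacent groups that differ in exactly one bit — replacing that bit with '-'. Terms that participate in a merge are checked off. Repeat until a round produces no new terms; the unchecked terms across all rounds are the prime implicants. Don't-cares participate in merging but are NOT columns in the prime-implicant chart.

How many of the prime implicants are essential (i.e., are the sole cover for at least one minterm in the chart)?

Round 0: 0000✓ 0011✓ 0101✓ 0111✓ 1000✓ 1001✓ 1010✓ 1011✓ 1100✓ 1101✓ 1110✓
Round 1: -000 -011 -101 0-11 01-1 1-00✓ 1-01✓ 1-10✓ 10-0✓ 10-1✓ 100-✓ 101-✓ 11-0✓ 110-✓
Round 2: 1--0 1-0- 10--
PIs = {-000, -011, -101, 0-11, 01-1, 1--0, 1-0-, 10--}
Coverage chart:
  m0: -000 ←essential
  m5: -101,01-1
  m7: 0-11,01-1
  m8: -000,1--0,1-0-,10--
  m9: 1-0-,10--
  m10: 1--0,10--
  m11: -011,10--
  m12: 1--0,1-0-
  m14: 1--0 ←essential
Essential: -000, 1--0

2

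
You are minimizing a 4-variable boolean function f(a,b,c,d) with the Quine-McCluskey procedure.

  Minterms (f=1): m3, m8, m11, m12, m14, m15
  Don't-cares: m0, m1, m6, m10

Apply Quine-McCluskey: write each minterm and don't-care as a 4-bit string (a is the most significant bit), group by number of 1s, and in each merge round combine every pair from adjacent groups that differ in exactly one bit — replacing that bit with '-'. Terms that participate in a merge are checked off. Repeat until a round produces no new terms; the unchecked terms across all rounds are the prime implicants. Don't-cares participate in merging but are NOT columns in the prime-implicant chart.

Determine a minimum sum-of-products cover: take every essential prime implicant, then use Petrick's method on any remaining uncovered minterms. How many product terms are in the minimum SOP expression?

3

Round 0: 0000✓ 0001✓ 0011✓ 0110✓ 1000✓ 1010✓ 1011✓ 1100✓ 1110✓ 1111✓
Round 1: -000 -011 -110 00-1 000- 1-00✓ 1-10✓ 1-11✓ 10-0✓ 101-✓ 11-0✓ 111-✓
Round 2: 1--0 1-1-
PIs = {-000, -011, -110, 00-1, 000-, 1--0, 1-1-}
Coverage chart:
  m3: -011,00-1
  m8: -000,1--0
  m11: -011,1-1-
  m12: 1--0 ←essential
  m14: -110,1--0,1-1-
  m15: 1-1- ←essential
Essential: 1--0, 1-1-
Petrick residual → -011
Min cover (3 terms): b'cd + ad' + ac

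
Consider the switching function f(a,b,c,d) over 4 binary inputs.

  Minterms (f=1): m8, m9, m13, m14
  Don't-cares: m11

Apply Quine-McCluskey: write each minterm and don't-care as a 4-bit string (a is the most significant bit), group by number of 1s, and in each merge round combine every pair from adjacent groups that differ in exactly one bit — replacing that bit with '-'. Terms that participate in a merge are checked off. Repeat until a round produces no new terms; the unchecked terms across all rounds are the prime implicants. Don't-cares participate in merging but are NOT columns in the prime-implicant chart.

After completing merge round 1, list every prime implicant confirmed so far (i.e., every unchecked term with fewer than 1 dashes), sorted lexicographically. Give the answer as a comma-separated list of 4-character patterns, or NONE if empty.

1110

[col 0] 1000*, 1001*, 1011*, 1101*, 1110
[col 1] 1-01, 10-1, 100-
Prime implicants: 1-01, 10-1, 100-, 1110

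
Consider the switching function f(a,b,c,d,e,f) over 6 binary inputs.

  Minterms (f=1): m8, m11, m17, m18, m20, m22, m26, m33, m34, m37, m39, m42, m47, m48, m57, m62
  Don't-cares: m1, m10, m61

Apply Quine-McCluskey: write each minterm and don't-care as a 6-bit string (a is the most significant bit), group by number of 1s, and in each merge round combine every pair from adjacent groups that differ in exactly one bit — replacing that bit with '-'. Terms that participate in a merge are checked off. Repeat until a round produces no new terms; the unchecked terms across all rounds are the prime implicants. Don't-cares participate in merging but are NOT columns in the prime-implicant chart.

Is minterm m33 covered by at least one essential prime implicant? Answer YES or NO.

[col 0] 000001*, 001000*, 001010*, 001011*, 010001*, 010010*, 010100*, 010110*, 011010*, 100001*, 100010*, 100101*, 100111*, 101010*, 101111*, 110000, 111001*, 111101*, 111110
[col 1] -00001, -01010, 0-0001, 0-1010, 0010-0, 00101-, 01-010, 010-10, 0101-0, 10-010, 10-111, 100-01, 1001-1, 111-01
Prime implicants: -00001, -01010, 0-0001, 0-1010, 0010-0, 00101-, 01-010, 010-10, 0101-0, 10-010, 10-111, 100-01, 1001-1, 110000, 111-01, 111110
PI chart (minterm → PIs covering it):
  8 | 0010-0  (sole → essential)
  11 | 00101-  (sole → essential)
  17 | 0-0001  (sole → essential)
  18 | 01-010,010-10
  20 | 0101-0  (sole → essential)
  22 | 010-10,0101-0
  26 | 0-1010,01-010
  33 | -00001,100-01
  34 | 10-010  (sole → essential)
  37 | 100-01,1001-1
  39 | 10-111,1001-1
  42 | -01010,10-010
  47 | 10-111  (sole → essential)
  48 | 110000  (sole → essential)
  57 | 111-01  (sole → essential)
  62 | 111110  (sole → essential)
Essential prime implicants: 0-0001, 0010-0, 00101-, 0101-0, 10-010, 10-111, 110000, 111-01, 111110

NO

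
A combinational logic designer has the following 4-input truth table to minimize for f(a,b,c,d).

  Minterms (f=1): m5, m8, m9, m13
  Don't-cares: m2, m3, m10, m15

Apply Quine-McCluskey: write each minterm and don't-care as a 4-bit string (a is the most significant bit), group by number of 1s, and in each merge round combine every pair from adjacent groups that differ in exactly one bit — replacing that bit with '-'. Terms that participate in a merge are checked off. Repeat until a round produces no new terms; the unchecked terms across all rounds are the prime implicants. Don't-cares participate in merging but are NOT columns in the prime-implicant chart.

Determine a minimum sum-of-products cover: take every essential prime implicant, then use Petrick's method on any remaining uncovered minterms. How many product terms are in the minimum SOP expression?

2

Round 0: 0010✓ 0011✓ 0101✓ 1000✓ 1001✓ 1010✓ 1101✓ 1111✓
Round 1: -010 -101 001- 1-01 10-0 100- 11-1
PIs = {-010, -101, 001-, 1-01, 10-0, 100-, 11-1}
Coverage chart:
  m5: -101 ←essential
  m8: 10-0,100-
  m9: 1-01,100-
  m13: -101,1-01,11-1
Essential: -101
Petrick residual → 100-
Min cover (2 terms): bc'd + ab'c'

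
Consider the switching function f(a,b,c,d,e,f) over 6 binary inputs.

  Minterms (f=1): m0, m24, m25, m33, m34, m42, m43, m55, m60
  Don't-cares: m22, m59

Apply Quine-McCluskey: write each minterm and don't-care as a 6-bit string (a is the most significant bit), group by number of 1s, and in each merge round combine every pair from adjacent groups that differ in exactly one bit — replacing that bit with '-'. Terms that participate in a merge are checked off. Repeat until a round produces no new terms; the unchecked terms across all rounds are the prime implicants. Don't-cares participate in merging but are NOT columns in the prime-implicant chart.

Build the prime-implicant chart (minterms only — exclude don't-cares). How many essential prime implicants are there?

6

Round 0: 000000 010110 011000✓ 011001✓ 100001 100010✓ 101010✓ 101011✓ 110111 111011✓ 111100
Round 1: 01100- 1-1011 10-010 10101-
PIs = {000000, 010110, 01100-, 1-1011, 10-010, 100001, 10101-, 110111, 111100}
Coverage chart:
  m0: 000000 ←essential
  m24: 01100- ←essential
  m25: 01100- ←essential
  m33: 100001 ←essential
  m34: 10-010 ←essential
  m42: 10-010,10101-
  m43: 1-1011,10101-
  m55: 110111 ←essential
  m60: 111100 ←essential
Essential: 000000, 01100-, 10-010, 100001, 110111, 111100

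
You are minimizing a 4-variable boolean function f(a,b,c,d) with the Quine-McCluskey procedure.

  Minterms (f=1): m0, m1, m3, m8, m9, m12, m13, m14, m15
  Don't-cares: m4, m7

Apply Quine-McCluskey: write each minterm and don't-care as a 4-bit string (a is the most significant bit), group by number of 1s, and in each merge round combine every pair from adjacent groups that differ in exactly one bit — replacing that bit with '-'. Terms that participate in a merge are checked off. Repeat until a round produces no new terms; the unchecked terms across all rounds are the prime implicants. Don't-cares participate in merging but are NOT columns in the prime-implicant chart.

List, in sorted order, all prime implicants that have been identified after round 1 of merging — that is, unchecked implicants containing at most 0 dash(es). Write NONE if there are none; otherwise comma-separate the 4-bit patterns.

size-2^0 implicants → 0000(✓)  0001(✓)  0011(✓)  0100(✓)  0111(✓)  1000(✓)  1001(✓)  1100(✓)  1101(✓)  1110(✓)  1111(✓)
size-2^1 implicants → -000(✓)  -001(✓)  -100(✓)  -111  0-00(✓)  0-11  00-1  000-(✓)  1-00(✓)  1-01(✓)  100-(✓)  11-0(✓)  11-1(✓)  110-(✓)  111-(✓)
size-2^2 implicants → --00  -00-  1-0-  11--
Unchecked terms (primes): --00, -00-, -111, 0-11, 00-1, 1-0-, 11--

NONE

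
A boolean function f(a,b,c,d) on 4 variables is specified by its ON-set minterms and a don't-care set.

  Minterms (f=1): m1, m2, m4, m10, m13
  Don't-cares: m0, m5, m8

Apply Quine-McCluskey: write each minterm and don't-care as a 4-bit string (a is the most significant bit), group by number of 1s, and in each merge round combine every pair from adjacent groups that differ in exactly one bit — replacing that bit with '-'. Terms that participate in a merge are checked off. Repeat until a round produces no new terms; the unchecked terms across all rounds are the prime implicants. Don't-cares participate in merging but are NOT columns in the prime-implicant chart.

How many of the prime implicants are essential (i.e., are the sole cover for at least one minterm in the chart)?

Round 0: 0000✓ 0001✓ 0010✓ 0100✓ 0101✓ 1000✓ 1010✓ 1101✓
Round 1: -000✓ -010✓ -101 0-00✓ 0-01✓ 00-0✓ 000-✓ 010-✓ 10-0✓
Round 2: -0-0 0-0-
PIs = {-0-0, -101, 0-0-}
Coverage chart:
  m1: 0-0- ←essential
  m2: -0-0 ←essential
  m4: 0-0- ←essential
  m10: -0-0 ←essential
  m13: -101 ←essential
Essential: -0-0, -101, 0-0-

3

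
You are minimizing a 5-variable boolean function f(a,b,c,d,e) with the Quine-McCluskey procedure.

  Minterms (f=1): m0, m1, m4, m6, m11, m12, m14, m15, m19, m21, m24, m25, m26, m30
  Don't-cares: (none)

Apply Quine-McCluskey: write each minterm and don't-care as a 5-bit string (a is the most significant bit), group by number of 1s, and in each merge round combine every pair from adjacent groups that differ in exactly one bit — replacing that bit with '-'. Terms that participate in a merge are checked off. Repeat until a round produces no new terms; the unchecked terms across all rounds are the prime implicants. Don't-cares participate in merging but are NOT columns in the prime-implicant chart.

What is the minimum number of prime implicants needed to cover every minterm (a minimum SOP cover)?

7

[col 0] 00000*, 00001*, 00100*, 00110*, 01011*, 01100*, 01110*, 01111*, 10011, 10101, 11000*, 11001*, 11010*, 11110*
[col 1] -1110, 0-100*, 0-110*, 00-00, 0000-, 001-0*, 01-11, 011-0*, 0111-, 11-10, 110-0, 1100-
[col 2] 0-1-0
Prime implicants: -1110, 0-1-0, 00-00, 0000-, 01-11, 0111-, 10011, 10101, 11-10, 110-0, 1100-
PI chart (minterm → PIs covering it):
  0 | 00-00,0000-
  1 | 0000-  (sole → essential)
  4 | 0-1-0,00-00
  6 | 0-1-0  (sole → essential)
  11 | 01-11  (sole → essential)
  12 | 0-1-0  (sole → essential)
  14 | -1110,0-1-0,0111-
  15 | 01-11,0111-
  19 | 10011  (sole → essential)
  21 | 10101  (sole → essential)
  24 | 110-0,1100-
  25 | 1100-  (sole → essential)
  26 | 11-10,110-0
  30 | -1110,11-10
Essential prime implicants: 0-1-0, 0000-, 01-11, 10011, 10101, 1100-
Petrick residual → 11-10
Minimum SOP uses 7 PIs: a'ce' + a'b'c'd' + a'bde + ab'c'de + ab'cd'e + abde' + abc'd'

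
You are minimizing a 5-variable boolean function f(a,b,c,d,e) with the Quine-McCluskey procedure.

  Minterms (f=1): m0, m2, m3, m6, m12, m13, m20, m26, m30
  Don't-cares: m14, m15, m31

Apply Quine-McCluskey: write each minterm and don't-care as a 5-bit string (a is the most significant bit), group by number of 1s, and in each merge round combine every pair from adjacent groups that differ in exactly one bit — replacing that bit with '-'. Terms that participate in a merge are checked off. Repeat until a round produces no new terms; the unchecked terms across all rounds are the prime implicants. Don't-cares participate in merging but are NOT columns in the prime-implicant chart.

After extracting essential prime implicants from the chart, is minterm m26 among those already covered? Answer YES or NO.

Round 0: 00000✓ 00010✓ 00011✓ 00110✓ 01100✓ 01101✓ 01110✓ 01111✓ 10100 11010✓ 11110✓ 11111✓
Round 1: -1110✓ -1111✓ 0-110 00-10 000-0 0001- 011-0✓ 011-1✓ 0110-✓ 0111-✓ 11-10 1111-✓
Round 2: -111- 011--
PIs = {-111-, 0-110, 00-10, 000-0, 0001-, 011--, 10100, 11-10}
Coverage chart:
  m0: 000-0 ←essential
  m2: 00-10,000-0,0001-
  m3: 0001- ←essential
  m6: 0-110,00-10
  m12: 011-- ←essential
  m13: 011-- ←essential
  m20: 10100 ←essential
  m26: 11-10 ←essential
  m30: -111-,11-10
Essential: 000-0, 0001-, 011--, 10100, 11-10

YES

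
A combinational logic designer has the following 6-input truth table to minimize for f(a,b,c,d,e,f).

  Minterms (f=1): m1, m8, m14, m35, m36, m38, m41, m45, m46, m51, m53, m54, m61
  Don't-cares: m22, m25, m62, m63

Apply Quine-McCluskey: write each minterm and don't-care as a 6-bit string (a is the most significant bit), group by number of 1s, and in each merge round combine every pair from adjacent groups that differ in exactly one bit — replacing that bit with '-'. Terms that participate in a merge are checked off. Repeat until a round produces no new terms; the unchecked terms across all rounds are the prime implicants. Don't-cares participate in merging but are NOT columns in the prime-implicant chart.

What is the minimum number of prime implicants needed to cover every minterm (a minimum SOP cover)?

[col 0] 000001, 001000, 001110*, 010110*, 011001, 100011*, 100100*, 100110*, 101001*, 101101*, 101110*, 110011*, 110101*, 110110*, 111101*, 111110*, 111111*
[col 1] -01110, -10110, 1-0011, 1-0110*, 1-1101, 1-1110*, 10-110*, 1001-0, 101-01, 11-101, 11-110*, 1111-1, 11111-
[col 2] 1--110
Prime implicants: -01110, -10110, 000001, 001000, 011001, 1--110, 1-0011, 1-1101, 1001-0, 101-01, 11-101, 1111-1, 11111-
PI chart (minterm → PIs covering it):
  1 | 000001  (sole → essential)
  8 | 001000  (sole → essential)
  14 | -01110  (sole → essential)
  35 | 1-0011  (sole → essential)
  36 | 1001-0  (sole → essential)
  38 | 1--110,1001-0
  41 | 101-01  (sole → essential)
  45 | 1-1101,101-01
  46 | -01110,1--110
  51 | 1-0011  (sole → essential)
  53 | 11-101  (sole → essential)
  54 | -10110,1--110
  61 | 1-1101,11-101,1111-1
Essential prime implicants: -01110, 000001, 001000, 1-0011, 1001-0, 101-01, 11-101
Petrick residual → -10110
Minimum SOP uses 8 PIs: b'cdef' + bc'def' + a'b'c'd'e'f + a'b'cd'e'f' + ac'd'ef + ab'c'df' + ab'ce'f + abde'f

8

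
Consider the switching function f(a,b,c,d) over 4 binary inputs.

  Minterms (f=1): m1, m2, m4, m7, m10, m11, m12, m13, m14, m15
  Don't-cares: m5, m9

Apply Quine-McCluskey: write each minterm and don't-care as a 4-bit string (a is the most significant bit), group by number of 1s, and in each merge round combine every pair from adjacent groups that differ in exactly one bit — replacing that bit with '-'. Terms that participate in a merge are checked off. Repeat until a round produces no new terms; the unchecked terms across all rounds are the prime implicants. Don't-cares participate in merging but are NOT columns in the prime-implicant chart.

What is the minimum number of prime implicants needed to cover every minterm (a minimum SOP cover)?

[col 0] 0001*, 0010*, 0100*, 0101*, 0111*, 1001*, 1010*, 1011*, 1100*, 1101*, 1110*, 1111*
[col 1] -001*, -010, -100*, -101*, -111*, 0-01*, 01-1*, 010-*, 1-01*, 1-10*, 1-11*, 10-1*, 101-*, 11-0*, 11-1*, 110-*, 111-*
[col 2] --01, -1-1, -10-, 1--1, 1-1-, 11--
Prime implicants: --01, -010, -1-1, -10-, 1--1, 1-1-, 11--
PI chart (minterm → PIs covering it):
  1 | --01  (sole → essential)
  2 | -010  (sole → essential)
  4 | -10-  (sole → essential)
  7 | -1-1  (sole → essential)
  10 | -010,1-1-
  11 | 1--1,1-1-
  12 | -10-,11--
  13 | --01,-1-1,-10-,1--1,11--
  14 | 1-1-,11--
  15 | -1-1,1--1,1-1-,11--
Essential prime implicants: --01, -010, -1-1, -10-
Petrick residual → 1-1-
Minimum SOP uses 5 PIs: c'd + b'cd' + bd + bc' + ac

5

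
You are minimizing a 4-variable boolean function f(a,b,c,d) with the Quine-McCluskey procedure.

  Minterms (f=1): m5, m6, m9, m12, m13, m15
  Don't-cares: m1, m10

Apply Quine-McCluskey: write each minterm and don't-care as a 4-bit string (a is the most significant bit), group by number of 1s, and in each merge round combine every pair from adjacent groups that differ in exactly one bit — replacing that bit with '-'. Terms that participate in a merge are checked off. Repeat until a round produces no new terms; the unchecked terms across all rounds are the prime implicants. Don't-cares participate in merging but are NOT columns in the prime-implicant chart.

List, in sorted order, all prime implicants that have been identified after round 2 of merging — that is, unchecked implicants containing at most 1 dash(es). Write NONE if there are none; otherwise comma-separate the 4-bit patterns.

0110, 1010, 11-1, 110-

[col 0] 0001*, 0101*, 0110, 1001*, 1010, 1100*, 1101*, 1111*
[col 1] -001*, -101*, 0-01*, 1-01*, 11-1, 110-
[col 2] --01
Prime implicants: --01, 0110, 1010, 11-1, 110-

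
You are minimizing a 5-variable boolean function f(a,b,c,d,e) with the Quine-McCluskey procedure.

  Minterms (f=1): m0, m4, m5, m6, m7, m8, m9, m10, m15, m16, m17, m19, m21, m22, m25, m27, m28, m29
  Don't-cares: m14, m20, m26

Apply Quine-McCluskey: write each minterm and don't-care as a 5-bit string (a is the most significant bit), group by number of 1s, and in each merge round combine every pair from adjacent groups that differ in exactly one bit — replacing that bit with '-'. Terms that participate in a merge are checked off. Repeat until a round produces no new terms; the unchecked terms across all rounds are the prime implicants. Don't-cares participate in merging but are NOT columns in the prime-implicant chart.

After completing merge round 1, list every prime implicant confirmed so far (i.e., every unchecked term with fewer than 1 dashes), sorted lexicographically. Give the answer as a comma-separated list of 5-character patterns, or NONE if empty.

size-2^0 implicants → 00000(✓)  00100(✓)  00101(✓)  00110(✓)  00111(✓)  01000(✓)  01001(✓)  01010(✓)  01110(✓)  01111(✓)  10000(✓)  10001(✓)  10011(✓)  10100(✓)  10101(✓)  10110(✓)  11001(✓)  11010(✓)  11011(✓)  11100(✓)  11101(✓)
size-2^1 implicants → -0000(✓)  -0100(✓)  -0101(✓)  -0110(✓)  -1001  -1010  0-000  0-110(✓)  0-111(✓)  00-00(✓)  001-0(✓)  001-1(✓)  0010-(✓)  0011-(✓)  01-10  010-0  0100-  0111-(✓)  1-001(✓)  1-011(✓)  1-100(✓)  1-101(✓)  10-00(✓)  10-01(✓)  100-1(✓)  1000-(✓)  101-0(✓)  1010-(✓)  11-01(✓)  110-1(✓)  1101-  1110-(✓)
size-2^2 implicants → -0-00  -01-0  -010-  0-11-  001--  1--01  1-0-1  1-10-  10-0-
Unchecked terms (primes): -0-00, -01-0, -010-, -1001, -1010, 0-000, 0-11-, 001--, 01-10, 010-0, 0100-, 1--01, 1-0-1, 1-10-, 10-0-, 1101-

NONE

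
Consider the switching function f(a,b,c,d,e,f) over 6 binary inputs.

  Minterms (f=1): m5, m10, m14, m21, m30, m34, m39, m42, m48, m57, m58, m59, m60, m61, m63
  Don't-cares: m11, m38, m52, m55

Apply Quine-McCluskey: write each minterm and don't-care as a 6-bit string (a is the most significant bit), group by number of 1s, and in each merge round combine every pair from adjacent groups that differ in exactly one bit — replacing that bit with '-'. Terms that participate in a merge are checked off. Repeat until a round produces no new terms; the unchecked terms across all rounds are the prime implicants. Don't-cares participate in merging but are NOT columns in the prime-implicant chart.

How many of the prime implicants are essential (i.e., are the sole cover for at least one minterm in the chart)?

Round 0: 000101✓ 001010✓ 001011✓ 001110✓ 010101✓ 011110✓ 100010✓ 100110✓ 100111✓ 101010✓ 110000✓ 110100✓ 110111✓ 111001✓ 111010✓ 111011✓ 111100✓ 111101✓ 111111✓
Round 1: -01010 0-0101 0-1110 001-10 00101- 1-0111 1-1010 10-010 100-10 10011- 11-100 11-111 110-00 111-01✓ 111-11✓ 1110-1✓ 11101- 1111-1✓ 11110-
Round 2: 111--1
PIs = {-01010, 0-0101, 0-1110, 001-10, 00101-, 1-0111, 1-1010, 10-010, 100-10, 10011-, 11-100, 11-111, 110-00, 111--1, 11101-, 11110-}
Coverage chart:
  m5: 0-0101 ←essential
  m10: -01010,001-10,00101-
  m14: 0-1110,001-10
  m21: 0-0101 ←essential
  m30: 0-1110 ←essential
  m34: 10-010,100-10
  m39: 1-0111,10011-
  m42: -01010,1-1010,10-010
  m48: 110-00 ←essential
  m57: 111--1 ←essential
  m58: 1-1010,11101-
  m59: 111--1,11101-
  m60: 11-100,11110-
  m61: 111--1,11110-
  m63: 11-111,111--1
Essential: 0-0101, 0-1110, 110-00, 111--1

4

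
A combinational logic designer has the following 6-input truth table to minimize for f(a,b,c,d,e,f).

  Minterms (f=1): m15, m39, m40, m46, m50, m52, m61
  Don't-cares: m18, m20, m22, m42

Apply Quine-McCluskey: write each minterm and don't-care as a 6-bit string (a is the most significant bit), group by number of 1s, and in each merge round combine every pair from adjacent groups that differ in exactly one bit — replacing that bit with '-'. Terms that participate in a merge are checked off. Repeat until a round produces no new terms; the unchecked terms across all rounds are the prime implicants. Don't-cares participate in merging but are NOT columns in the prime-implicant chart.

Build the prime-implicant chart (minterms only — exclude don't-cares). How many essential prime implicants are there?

Round 0: 001111 010010✓ 010100✓ 010110✓ 100111 101000✓ 101010✓ 101110✓ 110010✓ 110100✓ 111101
Round 1: -10010 -10100 010-10 0101-0 101-10 1010-0
PIs = {-10010, -10100, 001111, 010-10, 0101-0, 100111, 101-10, 1010-0, 111101}
Coverage chart:
  m15: 001111 ←essential
  m39: 100111 ←essential
  m40: 1010-0 ←essential
  m46: 101-10 ←essential
  m50: -10010 ←essential
  m52: -10100 ←essential
  m61: 111101 ←essential
Essential: -10010, -10100, 001111, 100111, 101-10, 1010-0, 111101

7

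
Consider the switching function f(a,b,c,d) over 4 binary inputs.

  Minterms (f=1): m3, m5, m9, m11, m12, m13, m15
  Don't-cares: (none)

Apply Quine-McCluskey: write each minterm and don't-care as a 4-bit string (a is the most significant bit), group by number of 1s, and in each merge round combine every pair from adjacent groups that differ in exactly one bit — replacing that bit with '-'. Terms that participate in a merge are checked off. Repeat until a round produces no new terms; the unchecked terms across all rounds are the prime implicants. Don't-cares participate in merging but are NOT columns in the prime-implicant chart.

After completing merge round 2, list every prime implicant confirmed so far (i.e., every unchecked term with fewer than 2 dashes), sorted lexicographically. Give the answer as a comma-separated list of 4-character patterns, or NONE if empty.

-011, -101, 110-

size-2^0 implicants → 0011(✓)  0101(✓)  1001(✓)  1011(✓)  1100(✓)  1101(✓)  1111(✓)
size-2^1 implicants → -011  -101  1-01(✓)  1-11(✓)  10-1(✓)  11-1(✓)  110-
size-2^2 implicants → 1--1
Unchecked terms (primes): -011, -101, 1--1, 110-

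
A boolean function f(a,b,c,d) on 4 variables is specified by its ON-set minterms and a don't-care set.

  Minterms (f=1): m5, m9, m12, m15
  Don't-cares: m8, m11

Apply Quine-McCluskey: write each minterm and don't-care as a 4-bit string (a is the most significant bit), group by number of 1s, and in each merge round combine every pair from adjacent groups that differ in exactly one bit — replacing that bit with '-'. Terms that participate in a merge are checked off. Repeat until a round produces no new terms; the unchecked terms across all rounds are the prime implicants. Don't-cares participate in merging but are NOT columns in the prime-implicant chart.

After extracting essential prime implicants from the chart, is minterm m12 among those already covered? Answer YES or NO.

[col 0] 0101, 1000*, 1001*, 1011*, 1100*, 1111*
[col 1] 1-00, 1-11, 10-1, 100-
Prime implicants: 0101, 1-00, 1-11, 10-1, 100-
PI chart (minterm → PIs covering it):
  5 | 0101  (sole → essential)
  9 | 10-1,100-
  12 | 1-00  (sole → essential)
  15 | 1-11  (sole → essential)
Essential prime implicants: 0101, 1-00, 1-11

YES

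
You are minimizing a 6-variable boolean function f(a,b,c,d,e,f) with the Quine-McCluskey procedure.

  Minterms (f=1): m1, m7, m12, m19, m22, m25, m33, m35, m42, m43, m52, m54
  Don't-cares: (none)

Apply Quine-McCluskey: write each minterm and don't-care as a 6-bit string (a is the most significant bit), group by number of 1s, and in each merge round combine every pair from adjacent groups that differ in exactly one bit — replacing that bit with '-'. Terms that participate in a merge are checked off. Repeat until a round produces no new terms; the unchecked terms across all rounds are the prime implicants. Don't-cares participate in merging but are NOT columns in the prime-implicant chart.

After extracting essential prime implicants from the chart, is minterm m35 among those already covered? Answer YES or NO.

NO

Round 0: 000001✓ 000111 001100 010011 010110✓ 011001 100001✓ 100011✓ 101010✓ 101011✓ 110100✓ 110110✓
Round 1: -00001 -10110 10-011 1000-1 10101- 1101-0
PIs = {-00001, -10110, 000111, 001100, 010011, 011001, 10-011, 1000-1, 10101-, 1101-0}
Coverage chart:
  m1: -00001 ←essential
  m7: 000111 ←essential
  m12: 001100 ←essential
  m19: 010011 ←essential
  m22: -10110 ←essential
  m25: 011001 ←essential
  m33: -00001,1000-1
  m35: 10-011,1000-1
  m42: 10101- ←essential
  m43: 10-011,10101-
  m52: 1101-0 ←essential
  m54: -10110,1101-0
Essential: -00001, -10110, 000111, 001100, 010011, 011001, 10101-, 1101-0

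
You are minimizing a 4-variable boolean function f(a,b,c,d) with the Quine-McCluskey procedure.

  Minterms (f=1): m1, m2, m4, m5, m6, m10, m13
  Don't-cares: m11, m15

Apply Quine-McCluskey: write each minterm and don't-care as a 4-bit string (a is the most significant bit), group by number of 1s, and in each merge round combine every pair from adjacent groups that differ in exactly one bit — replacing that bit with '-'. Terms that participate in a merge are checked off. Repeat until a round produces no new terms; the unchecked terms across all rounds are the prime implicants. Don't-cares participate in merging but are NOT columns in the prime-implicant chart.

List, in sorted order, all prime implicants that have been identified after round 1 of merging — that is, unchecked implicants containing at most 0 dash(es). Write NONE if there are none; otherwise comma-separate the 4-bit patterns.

NONE

[col 0] 0001*, 0010*, 0100*, 0101*, 0110*, 1010*, 1011*, 1101*, 1111*
[col 1] -010, -101, 0-01, 0-10, 01-0, 010-, 1-11, 101-, 11-1
Prime implicants: -010, -101, 0-01, 0-10, 01-0, 010-, 1-11, 101-, 11-1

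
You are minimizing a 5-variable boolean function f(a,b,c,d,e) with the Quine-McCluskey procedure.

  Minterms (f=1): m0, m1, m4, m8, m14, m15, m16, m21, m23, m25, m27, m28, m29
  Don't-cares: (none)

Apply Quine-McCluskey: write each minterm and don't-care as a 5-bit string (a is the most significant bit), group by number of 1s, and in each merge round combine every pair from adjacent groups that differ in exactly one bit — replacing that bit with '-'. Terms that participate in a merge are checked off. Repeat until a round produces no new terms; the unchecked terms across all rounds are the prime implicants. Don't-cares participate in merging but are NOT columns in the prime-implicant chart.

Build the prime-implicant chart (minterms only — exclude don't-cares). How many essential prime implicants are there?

8

size-2^0 implicants → 00000(✓)  00001(✓)  00100(✓)  01000(✓)  01110(✓)  01111(✓)  10000(✓)  10101(✓)  10111(✓)  11001(✓)  11011(✓)  11100(✓)  11101(✓)
size-2^1 implicants → -0000  0-000  00-00  0000-  0111-  1-101  101-1  11-01  110-1  1110-
Unchecked terms (primes): -0000, 0-000, 00-00, 0000-, 0111-, 1-101, 101-1, 11-01, 110-1, 1110-
Minterm coverage:
  m0 ⊆ -0000,0-000,00-00,0000-
  m1 ⊆ 0000- [E]
  m4 ⊆ 00-00 [E]
  m8 ⊆ 0-000 [E]
  m14 ⊆ 0111- [E]
  m15 ⊆ 0111- [E]
  m16 ⊆ -0000 [E]
  m21 ⊆ 1-101,101-1
  m23 ⊆ 101-1 [E]
  m25 ⊆ 11-01,110-1
  m27 ⊆ 110-1 [E]
  m28 ⊆ 1110- [E]
  m29 ⊆ 1-101,11-01,1110-
E = {-0000, 0-000, 00-00, 0000-, 0111-, 101-1, 110-1, 1110-}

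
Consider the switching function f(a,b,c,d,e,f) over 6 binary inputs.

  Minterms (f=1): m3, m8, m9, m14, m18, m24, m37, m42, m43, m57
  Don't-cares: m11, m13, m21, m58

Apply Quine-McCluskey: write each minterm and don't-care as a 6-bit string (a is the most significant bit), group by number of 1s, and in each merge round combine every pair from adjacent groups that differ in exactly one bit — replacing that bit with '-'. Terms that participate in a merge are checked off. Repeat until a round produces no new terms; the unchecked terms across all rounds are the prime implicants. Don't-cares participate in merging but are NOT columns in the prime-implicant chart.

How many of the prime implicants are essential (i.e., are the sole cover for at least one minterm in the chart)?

6

size-2^0 implicants → 000011(✓)  001000(✓)  001001(✓)  001011(✓)  001101(✓)  001110  010010  010101  011000(✓)  100101  101010(✓)  101011(✓)  111001  111010(✓)
size-2^1 implicants → -01011  0-1000  00-011  001-01  0010-1  00100-  1-1010  10101-
Unchecked terms (primes): -01011, 0-1000, 00-011, 001-01, 0010-1, 00100-, 001110, 010010, 010101, 1-1010, 100101, 10101-, 111001
Minterm coverage:
  m3 ⊆ 00-011 [E]
  m8 ⊆ 0-1000,00100-
  m9 ⊆ 001-01,0010-1,00100-
  m14 ⊆ 001110 [E]
  m18 ⊆ 010010 [E]
  m24 ⊆ 0-1000 [E]
  m37 ⊆ 100101 [E]
  m42 ⊆ 1-1010,10101-
  m43 ⊆ -01011,10101-
  m57 ⊆ 111001 [E]
E = {0-1000, 00-011, 001110, 010010, 100101, 111001}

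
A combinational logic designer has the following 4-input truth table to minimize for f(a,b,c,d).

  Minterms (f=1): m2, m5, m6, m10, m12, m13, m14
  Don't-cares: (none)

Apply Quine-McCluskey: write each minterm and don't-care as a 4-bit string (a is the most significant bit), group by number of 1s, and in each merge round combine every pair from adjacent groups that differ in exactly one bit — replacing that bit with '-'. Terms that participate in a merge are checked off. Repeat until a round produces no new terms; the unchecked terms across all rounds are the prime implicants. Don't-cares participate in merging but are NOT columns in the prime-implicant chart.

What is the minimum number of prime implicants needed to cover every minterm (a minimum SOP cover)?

3

[col 0] 0010*, 0101*, 0110*, 1010*, 1100*, 1101*, 1110*
[col 1] -010*, -101, -110*, 0-10*, 1-10*, 11-0, 110-
[col 2] --10
Prime implicants: --10, -101, 11-0, 110-
PI chart (minterm → PIs covering it):
  2 | --10  (sole → essential)
  5 | -101  (sole → essential)
  6 | --10  (sole → essential)
  10 | --10  (sole → essential)
  12 | 11-0,110-
  13 | -101,110-
  14 | --10,11-0
Essential prime implicants: --10, -101
Petrick residual → 11-0
Minimum SOP uses 3 PIs: cd' + bc'd + abd'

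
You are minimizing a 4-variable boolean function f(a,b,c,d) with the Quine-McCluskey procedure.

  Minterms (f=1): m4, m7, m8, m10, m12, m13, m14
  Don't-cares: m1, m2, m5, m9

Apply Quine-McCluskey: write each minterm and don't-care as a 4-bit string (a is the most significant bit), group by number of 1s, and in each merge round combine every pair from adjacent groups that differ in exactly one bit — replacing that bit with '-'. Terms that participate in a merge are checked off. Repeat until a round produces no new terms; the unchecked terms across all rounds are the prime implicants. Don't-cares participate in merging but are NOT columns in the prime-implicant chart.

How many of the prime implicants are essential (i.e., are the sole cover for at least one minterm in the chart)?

Round 0: 0001✓ 0010✓ 0100✓ 0101✓ 0111✓ 1000✓ 1001✓ 1010✓ 1100✓ 1101✓ 1110✓
Round 1: -001✓ -010 -100✓ -101✓ 0-01✓ 01-1 010-✓ 1-00✓ 1-01✓ 1-10✓ 10-0✓ 100-✓ 11-0✓ 110-✓
Round 2: --01 -10- 1--0 1-0-
PIs = {--01, -010, -10-, 01-1, 1--0, 1-0-}
Coverage chart:
  m4: -10- ←essential
  m7: 01-1 ←essential
  m8: 1--0,1-0-
  m10: -010,1--0
  m12: -10-,1--0,1-0-
  m13: --01,-10-,1-0-
  m14: 1--0 ←essential
Essential: -10-, 01-1, 1--0

3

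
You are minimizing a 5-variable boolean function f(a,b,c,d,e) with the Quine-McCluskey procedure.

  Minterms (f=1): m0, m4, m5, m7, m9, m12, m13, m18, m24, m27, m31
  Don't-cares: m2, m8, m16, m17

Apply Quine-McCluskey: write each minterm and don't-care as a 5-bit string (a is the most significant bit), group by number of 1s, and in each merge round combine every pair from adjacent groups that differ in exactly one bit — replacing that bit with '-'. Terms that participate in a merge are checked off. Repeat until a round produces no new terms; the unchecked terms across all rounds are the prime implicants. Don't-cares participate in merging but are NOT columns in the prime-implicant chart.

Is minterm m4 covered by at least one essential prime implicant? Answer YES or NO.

size-2^0 implicants → 00000(✓)  00010(✓)  00100(✓)  00101(✓)  00111(✓)  01000(✓)  01001(✓)  01100(✓)  01101(✓)  10000(✓)  10001(✓)  10010(✓)  11000(✓)  11011(✓)  11111(✓)
size-2^1 implicants → -0000(✓)  -0010(✓)  -1000(✓)  0-000(✓)  0-100(✓)  0-101(✓)  00-00(✓)  000-0(✓)  001-1  0010-(✓)  01-00(✓)  01-01(✓)  0100-(✓)  0110-(✓)  1-000(✓)  100-0(✓)  1000-  11-11
size-2^2 implicants → --000  -00-0  0--00  0-10-  01-0-
Unchecked terms (primes): --000, -00-0, 0--00, 0-10-, 001-1, 01-0-, 1000-, 11-11
Minterm coverage:
  m0 ⊆ --000,-00-0,0--00
  m4 ⊆ 0--00,0-10-
  m5 ⊆ 0-10-,001-1
  m7 ⊆ 001-1 [E]
  m9 ⊆ 01-0- [E]
  m12 ⊆ 0--00,0-10-,01-0-
  m13 ⊆ 0-10-,01-0-
  m18 ⊆ -00-0 [E]
  m24 ⊆ --000 [E]
  m27 ⊆ 11-11 [E]
  m31 ⊆ 11-11 [E]
E = {--000, -00-0, 001-1, 01-0-, 11-11}

NO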